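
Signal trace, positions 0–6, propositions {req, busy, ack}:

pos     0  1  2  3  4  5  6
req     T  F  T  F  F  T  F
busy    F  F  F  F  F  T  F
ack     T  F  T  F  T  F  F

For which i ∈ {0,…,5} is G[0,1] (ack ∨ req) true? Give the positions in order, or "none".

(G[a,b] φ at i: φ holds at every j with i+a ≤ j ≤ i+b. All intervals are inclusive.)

4

Evaluate at each i in [0,5]:
  i=0: ✗ (fails at j=1)
  i=1: ✗ (fails at j=1)
  i=2: ✗ (fails at j=3)
  i=3: ✗ (fails at j=3)
  i=4: ✓ (all of [4,5])
  i=5: ✗ (fails at j=6)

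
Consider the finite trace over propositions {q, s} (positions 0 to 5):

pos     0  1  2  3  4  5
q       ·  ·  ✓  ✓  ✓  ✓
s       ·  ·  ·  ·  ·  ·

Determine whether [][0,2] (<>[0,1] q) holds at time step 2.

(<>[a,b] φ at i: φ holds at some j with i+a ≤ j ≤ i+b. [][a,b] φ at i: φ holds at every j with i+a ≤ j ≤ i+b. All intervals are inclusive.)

Check <>[0,1] q at every j in [2,4]:
  j=2: holds (witness at 2)
  j=3: holds (witness at 3)
  j=4: holds (witness at 4)
All positions satisfy it → formula holds.

True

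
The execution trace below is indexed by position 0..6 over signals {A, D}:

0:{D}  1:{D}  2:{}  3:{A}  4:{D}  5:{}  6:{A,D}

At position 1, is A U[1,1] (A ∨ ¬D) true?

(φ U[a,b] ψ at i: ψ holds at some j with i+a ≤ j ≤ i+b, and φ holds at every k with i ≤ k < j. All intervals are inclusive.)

No

Need some j in [2,2] with (A ∨ ¬D), and A at every k in [1,j-1].
  j=2: (A ∨ ¬D) holds, but A fails at k=1 → not this j.
No j in the window works → until fails.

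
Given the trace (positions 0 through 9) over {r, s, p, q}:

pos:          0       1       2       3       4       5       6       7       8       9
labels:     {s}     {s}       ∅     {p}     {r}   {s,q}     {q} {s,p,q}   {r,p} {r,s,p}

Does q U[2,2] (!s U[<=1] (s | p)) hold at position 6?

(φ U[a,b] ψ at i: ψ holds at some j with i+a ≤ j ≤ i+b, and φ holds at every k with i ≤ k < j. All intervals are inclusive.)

True

Need some j in [8,8] with (!s U[<=1] (s | p)), and q at every k in [6,j-1].
  j=8: (!s U[<=1] (s | p)) holds; q holds at every k in [6,7] → satisfied.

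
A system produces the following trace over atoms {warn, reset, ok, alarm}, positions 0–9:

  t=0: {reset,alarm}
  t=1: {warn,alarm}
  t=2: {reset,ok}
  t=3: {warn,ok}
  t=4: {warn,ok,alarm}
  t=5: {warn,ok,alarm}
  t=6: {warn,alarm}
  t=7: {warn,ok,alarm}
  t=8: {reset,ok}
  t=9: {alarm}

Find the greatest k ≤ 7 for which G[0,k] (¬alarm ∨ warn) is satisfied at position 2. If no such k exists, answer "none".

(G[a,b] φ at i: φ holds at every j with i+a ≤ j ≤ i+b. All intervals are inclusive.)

(¬alarm ∨ warn) must hold from j=2 onward; find where it first fails.
  j=2: holds
  j=3: holds
  j=4: holds
  j=5: holds
  j=6: holds
  j=7: holds
  j=8: holds
  j=9: fails
Holds on [2,8], so largest k = 6.

6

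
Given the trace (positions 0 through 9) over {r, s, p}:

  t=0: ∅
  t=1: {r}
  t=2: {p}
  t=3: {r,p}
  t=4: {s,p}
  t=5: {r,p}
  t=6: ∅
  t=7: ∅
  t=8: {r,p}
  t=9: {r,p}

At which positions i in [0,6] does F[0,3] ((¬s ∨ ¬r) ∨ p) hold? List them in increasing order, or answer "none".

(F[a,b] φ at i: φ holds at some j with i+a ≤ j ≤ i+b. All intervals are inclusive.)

0, 1, 2, 3, 4, 5, 6

Evaluate at each i in [0,6]:
  i=0: ✓ (witness j=0)
  i=1: ✓ (witness j=1)
  i=2: ✓ (witness j=2)
  i=3: ✓ (witness j=3)
  i=4: ✓ (witness j=4)
  i=5: ✓ (witness j=5)
  i=6: ✓ (witness j=6)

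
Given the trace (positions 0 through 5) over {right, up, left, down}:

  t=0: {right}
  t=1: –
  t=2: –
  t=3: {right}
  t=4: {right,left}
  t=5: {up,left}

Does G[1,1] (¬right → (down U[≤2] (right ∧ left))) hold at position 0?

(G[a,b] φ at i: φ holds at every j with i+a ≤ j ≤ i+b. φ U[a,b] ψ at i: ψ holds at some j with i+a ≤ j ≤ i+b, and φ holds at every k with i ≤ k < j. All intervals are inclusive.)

Check (¬right → (down U[≤2] (right ∧ left))) at every j in [1,1]:
  j=1: antecedent true; consequent fails → ✗
Fails at j=1 → formula fails.

False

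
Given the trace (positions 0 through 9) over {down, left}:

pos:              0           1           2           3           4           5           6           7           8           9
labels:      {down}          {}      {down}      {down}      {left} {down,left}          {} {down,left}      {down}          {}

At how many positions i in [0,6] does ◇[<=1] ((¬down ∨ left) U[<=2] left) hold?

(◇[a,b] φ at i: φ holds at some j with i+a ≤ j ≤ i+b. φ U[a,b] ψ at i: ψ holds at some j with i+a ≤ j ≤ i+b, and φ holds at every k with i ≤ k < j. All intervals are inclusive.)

Evaluate at each i in [0,6]:
  i=0: ✗ (none in [0,1])
  i=1: ✗ (none in [1,2])
  i=2: ✗ (none in [2,3])
  i=3: ✓ (witness j=4)
  i=4: ✓ (witness j=4)
  i=5: ✓ (witness j=5)
  i=6: ✓ (witness j=6)
Positions where it holds: {3, 4, 5, 6} → 4.

4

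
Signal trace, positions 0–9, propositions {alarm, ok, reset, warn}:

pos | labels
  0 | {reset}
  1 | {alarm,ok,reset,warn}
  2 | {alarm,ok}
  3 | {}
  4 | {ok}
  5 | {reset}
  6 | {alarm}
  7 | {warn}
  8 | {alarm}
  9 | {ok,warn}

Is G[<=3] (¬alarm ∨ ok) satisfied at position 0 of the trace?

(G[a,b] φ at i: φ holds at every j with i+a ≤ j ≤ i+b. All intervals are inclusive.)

Holds

Check (¬alarm ∨ ok) at every j in [0,3]:
  j=0: true
  j=1: true
  j=2: true
  j=3: true
All positions satisfy it → formula holds.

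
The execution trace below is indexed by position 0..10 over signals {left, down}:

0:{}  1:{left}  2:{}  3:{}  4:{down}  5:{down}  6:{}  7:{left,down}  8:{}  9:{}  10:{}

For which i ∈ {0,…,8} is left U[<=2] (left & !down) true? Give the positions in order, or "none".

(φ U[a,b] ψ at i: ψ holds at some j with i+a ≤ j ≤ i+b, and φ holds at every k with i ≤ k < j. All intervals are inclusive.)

Evaluate at each i in [0,8]:
  i=0: ✗ (lhs fails at k=0 before rhs at j=1)
  i=1: ✓ (rhs at j=1)
  i=2: ✗ (no rhs in [2,4])
  i=3: ✗ (no rhs in [3,5])
  i=4: ✗ (no rhs in [4,6])
  i=5: ✗ (no rhs in [5,7])
  i=6: ✗ (no rhs in [6,8])
  i=7: ✗ (no rhs in [7,9])
  i=8: ✗ (no rhs in [8,10])

1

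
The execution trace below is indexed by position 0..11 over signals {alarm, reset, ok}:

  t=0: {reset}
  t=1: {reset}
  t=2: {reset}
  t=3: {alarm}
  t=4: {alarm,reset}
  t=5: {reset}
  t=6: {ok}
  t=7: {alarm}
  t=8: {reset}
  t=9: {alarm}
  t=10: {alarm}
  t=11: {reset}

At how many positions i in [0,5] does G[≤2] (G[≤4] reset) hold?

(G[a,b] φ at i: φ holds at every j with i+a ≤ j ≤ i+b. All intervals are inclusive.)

Evaluate at each i in [0,5]:
  i=0: ✗ (fails at j=0)
  i=1: ✗ (fails at j=1)
  i=2: ✗ (fails at j=2)
  i=3: ✗ (fails at j=3)
  i=4: ✗ (fails at j=4)
  i=5: ✗ (fails at j=5)
Positions where it holds: {} → 0.

0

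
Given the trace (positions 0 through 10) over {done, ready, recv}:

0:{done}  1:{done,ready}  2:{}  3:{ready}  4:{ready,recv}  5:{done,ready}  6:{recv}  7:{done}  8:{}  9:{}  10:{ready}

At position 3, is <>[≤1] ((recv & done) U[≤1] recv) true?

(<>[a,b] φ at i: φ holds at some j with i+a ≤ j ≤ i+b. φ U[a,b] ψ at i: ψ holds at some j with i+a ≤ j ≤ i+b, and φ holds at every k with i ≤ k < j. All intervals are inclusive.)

Holds

Check ((recv & done) U[≤1] recv) at each j in [3,4]:
  j=3: fails
  j=4: holds
Found at j=4 → formula holds.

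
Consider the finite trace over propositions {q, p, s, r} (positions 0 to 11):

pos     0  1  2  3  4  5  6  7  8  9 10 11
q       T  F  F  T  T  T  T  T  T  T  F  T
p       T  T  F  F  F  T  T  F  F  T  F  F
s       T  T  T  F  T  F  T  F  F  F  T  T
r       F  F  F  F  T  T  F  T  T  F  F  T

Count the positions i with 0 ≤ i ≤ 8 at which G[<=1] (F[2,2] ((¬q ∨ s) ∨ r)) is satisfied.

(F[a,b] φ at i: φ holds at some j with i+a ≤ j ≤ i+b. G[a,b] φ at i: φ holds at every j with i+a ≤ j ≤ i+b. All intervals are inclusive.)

Evaluate at each i in [0,8]:
  i=0: ✗ (fails at j=1)
  i=1: ✗ (fails at j=1)
  i=2: ✓ (all of [2,3])
  i=3: ✓ (all of [3,4])
  i=4: ✓ (all of [4,5])
  i=5: ✓ (all of [5,6])
  i=6: ✗ (fails at j=7)
  i=7: ✗ (fails at j=7)
  i=8: ✓ (all of [8,9])
Positions where it holds: {2, 3, 4, 5, 8} → 5.

5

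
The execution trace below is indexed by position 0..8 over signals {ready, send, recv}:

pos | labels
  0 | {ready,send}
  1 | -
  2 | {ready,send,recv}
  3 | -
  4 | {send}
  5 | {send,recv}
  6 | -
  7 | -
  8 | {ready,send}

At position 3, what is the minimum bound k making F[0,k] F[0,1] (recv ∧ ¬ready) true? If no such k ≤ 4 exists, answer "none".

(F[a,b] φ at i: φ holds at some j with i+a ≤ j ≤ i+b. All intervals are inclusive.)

Scan j = 3,4,… for F[0,1] (recv ∧ ¬ready):
  j=3: fails
  j=4: holds
First hit at j=4, so smallest k = 4-3 = 1.

1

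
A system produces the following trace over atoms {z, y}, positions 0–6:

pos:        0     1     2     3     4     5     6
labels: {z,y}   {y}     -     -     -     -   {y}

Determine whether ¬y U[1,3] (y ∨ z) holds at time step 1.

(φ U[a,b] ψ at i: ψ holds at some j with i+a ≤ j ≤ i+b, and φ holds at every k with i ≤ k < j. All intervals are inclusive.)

Does not hold

Need some j in [2,4] with (y ∨ z), and ¬y at every k in [1,j-1].
  j=2: (y ∨ z) false.
  j=3: (y ∨ z) false.
  j=4: (y ∨ z) false.
No j in the window works → until fails.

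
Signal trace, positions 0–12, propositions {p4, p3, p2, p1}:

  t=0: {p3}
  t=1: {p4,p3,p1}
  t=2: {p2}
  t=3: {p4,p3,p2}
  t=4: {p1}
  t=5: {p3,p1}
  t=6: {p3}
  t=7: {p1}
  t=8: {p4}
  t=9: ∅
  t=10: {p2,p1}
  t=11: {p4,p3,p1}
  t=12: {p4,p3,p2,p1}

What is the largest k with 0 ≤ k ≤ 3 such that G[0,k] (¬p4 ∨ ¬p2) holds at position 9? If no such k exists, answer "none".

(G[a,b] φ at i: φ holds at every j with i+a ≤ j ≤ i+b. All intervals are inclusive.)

2

(¬p4 ∨ ¬p2) must hold from j=9 onward; find where it first fails.
  j=9: holds
  j=10: holds
  j=11: holds
  j=12: fails
Holds on [9,11], so largest k = 2.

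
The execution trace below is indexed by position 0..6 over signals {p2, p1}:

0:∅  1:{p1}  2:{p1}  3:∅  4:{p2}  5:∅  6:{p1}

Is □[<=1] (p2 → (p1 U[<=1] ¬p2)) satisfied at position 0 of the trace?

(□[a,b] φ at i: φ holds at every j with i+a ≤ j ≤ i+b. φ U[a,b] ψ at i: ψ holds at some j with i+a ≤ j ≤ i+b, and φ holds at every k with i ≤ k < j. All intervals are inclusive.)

Yes

Check (p2 → (p1 U[<=1] ¬p2)) at every j in [0,1]:
  j=0: antecedent false → ✓
  j=1: antecedent false → ✓
All positions satisfy it → formula holds.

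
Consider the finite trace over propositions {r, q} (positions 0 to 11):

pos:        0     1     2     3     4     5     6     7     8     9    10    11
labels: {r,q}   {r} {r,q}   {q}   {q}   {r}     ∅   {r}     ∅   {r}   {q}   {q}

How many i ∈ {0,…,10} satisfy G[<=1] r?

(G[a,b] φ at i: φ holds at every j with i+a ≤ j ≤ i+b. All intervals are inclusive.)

2

Evaluate at each i in [0,10]:
  i=0: ✓ (all of [0,1])
  i=1: ✓ (all of [1,2])
  i=2: ✗ (fails at j=3)
  i=3: ✗ (fails at j=3)
  i=4: ✗ (fails at j=4)
  i=5: ✗ (fails at j=6)
  i=6: ✗ (fails at j=6)
  i=7: ✗ (fails at j=8)
  i=8: ✗ (fails at j=8)
  i=9: ✗ (fails at j=10)
  i=10: ✗ (fails at j=10)
Positions where it holds: {0, 1} → 2.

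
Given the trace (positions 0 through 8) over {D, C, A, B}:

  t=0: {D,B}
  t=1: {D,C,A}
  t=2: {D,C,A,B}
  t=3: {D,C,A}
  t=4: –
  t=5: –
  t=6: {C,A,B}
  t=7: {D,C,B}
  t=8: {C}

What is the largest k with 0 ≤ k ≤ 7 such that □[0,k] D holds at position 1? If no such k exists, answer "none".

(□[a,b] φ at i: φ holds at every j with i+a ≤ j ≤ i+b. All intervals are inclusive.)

2

D must hold from j=1 onward; find where it first fails.
  j=1: holds
  j=2: holds
  j=3: holds
  j=4: fails
Holds on [1,3], so largest k = 2.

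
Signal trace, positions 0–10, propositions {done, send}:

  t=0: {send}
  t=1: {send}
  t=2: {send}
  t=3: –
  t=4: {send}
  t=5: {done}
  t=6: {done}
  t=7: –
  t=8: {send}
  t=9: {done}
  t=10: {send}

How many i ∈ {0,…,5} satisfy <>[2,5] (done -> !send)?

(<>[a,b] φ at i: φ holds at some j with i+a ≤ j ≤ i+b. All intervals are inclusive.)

6

Evaluate at each i in [0,5]:
  i=0: ✓ (witness j=2)
  i=1: ✓ (witness j=3)
  i=2: ✓ (witness j=4)
  i=3: ✓ (witness j=5)
  i=4: ✓ (witness j=6)
  i=5: ✓ (witness j=7)
Positions where it holds: {0, 1, 2, 3, 4, 5} → 6.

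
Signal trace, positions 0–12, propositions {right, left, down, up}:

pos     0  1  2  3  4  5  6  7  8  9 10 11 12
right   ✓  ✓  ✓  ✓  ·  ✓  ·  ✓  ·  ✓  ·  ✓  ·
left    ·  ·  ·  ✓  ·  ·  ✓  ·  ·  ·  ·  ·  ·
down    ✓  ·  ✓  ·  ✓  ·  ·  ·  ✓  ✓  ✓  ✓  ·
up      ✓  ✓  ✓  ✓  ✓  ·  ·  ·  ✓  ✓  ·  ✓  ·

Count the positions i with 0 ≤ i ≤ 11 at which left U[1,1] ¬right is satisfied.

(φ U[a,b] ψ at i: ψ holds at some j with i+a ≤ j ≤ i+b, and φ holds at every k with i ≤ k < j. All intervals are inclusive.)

1

Evaluate at each i in [0,11]:
  i=0: ✗ (no rhs in [1,1])
  i=1: ✗ (no rhs in [2,2])
  i=2: ✗ (no rhs in [3,3])
  i=3: ✓ (rhs at j=4; lhs holds on [3,3])
  i=4: ✗ (no rhs in [5,5])
  i=5: ✗ (lhs fails at k=5 before rhs at j=6)
  i=6: ✗ (no rhs in [7,7])
  i=7: ✗ (lhs fails at k=7 before rhs at j=8)
  i=8: ✗ (no rhs in [9,9])
  i=9: ✗ (lhs fails at k=9 before rhs at j=10)
  i=10: ✗ (no rhs in [11,11])
  i=11: ✗ (lhs fails at k=11 before rhs at j=12)
Positions where it holds: {3} → 1.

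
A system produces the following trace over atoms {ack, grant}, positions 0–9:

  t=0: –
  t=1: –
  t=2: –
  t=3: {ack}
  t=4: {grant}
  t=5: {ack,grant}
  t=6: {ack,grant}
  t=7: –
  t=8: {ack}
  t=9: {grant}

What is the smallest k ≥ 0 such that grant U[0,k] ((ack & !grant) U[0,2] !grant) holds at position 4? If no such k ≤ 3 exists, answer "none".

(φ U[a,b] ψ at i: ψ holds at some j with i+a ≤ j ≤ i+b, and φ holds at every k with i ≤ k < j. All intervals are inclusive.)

Need earliest j ≥ 4 with ((ack & !grant) U[0,2] !grant), and grant at every k in [4,j-1].
  j=4: rhs fails.
  j=5: rhs fails.
  j=6: rhs fails.
  j=7: rhs holds; lhs holds on [4,6]. k = 3.

3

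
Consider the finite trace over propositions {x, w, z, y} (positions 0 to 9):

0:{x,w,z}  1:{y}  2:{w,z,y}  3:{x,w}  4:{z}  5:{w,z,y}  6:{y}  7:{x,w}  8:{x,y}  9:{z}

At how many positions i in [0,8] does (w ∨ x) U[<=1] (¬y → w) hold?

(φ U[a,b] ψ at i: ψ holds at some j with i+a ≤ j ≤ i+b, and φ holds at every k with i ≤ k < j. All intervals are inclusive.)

8

Evaluate at each i in [0,8]:
  i=0: ✓ (rhs at j=0)
  i=1: ✓ (rhs at j=1)
  i=2: ✓ (rhs at j=2)
  i=3: ✓ (rhs at j=3)
  i=4: ✗ (lhs fails at k=4 before rhs at j=5)
  i=5: ✓ (rhs at j=5)
  i=6: ✓ (rhs at j=6)
  i=7: ✓ (rhs at j=7)
  i=8: ✓ (rhs at j=8)
Positions where it holds: {0, 1, 2, 3, 5, 6, 7, 8} → 8.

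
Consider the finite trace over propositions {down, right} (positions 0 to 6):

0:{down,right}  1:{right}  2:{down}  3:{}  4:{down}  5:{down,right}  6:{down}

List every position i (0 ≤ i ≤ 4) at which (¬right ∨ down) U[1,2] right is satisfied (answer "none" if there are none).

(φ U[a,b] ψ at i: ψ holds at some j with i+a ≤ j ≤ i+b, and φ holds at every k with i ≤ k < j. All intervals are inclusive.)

Evaluate at each i in [0,4]:
  i=0: ✓ (rhs at j=1; lhs holds on [0,0])
  i=1: ✗ (no rhs in [2,3])
  i=2: ✗ (no rhs in [3,4])
  i=3: ✓ (rhs at j=5; lhs holds on [3,4])
  i=4: ✓ (rhs at j=5; lhs holds on [4,4])

0, 3, 4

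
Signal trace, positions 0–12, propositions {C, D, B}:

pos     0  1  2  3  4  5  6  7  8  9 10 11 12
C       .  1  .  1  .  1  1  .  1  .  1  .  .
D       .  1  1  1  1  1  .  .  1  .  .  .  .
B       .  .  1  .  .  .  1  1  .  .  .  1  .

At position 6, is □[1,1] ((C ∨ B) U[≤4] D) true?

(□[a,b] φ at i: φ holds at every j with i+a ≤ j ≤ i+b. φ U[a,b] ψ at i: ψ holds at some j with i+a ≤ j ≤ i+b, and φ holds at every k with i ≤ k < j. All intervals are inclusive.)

Yes

Check ((C ∨ B) U[≤4] D) at every j in [7,7]:
  j=7: holds
All positions satisfy it → formula holds.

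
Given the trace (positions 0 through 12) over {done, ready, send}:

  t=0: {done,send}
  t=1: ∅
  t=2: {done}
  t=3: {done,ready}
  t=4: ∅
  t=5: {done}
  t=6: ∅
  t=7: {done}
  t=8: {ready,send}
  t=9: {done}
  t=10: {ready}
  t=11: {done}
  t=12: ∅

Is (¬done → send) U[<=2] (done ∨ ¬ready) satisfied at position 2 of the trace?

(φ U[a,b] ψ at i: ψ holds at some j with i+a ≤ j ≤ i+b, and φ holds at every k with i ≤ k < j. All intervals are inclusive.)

True

Need some j in [2,4] with (done ∨ ¬ready), and (¬done → send) at every k in [2,j-1].
  j=2: (done ∨ ¬ready) holds; no prefix to check → satisfied.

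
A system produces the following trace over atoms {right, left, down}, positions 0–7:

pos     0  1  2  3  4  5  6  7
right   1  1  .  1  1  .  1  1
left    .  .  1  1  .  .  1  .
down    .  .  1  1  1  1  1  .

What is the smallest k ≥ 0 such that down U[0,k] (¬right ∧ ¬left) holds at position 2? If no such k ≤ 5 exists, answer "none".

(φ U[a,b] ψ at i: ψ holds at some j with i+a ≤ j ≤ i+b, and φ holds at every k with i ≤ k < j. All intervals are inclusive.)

Need earliest j ≥ 2 with (¬right ∧ ¬left), and down at every k in [2,j-1].
  j=2: rhs fails.
  j=3: rhs fails.
  j=4: rhs fails.
  j=5: rhs holds; lhs holds on [2,4]. k = 3.

3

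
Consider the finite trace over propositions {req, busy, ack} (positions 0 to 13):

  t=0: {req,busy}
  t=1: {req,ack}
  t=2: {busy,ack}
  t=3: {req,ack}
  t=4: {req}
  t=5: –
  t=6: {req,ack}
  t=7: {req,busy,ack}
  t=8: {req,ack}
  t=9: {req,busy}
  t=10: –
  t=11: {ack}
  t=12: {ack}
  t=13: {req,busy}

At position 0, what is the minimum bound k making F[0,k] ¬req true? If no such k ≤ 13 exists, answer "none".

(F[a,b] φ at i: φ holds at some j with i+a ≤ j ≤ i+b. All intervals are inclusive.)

Scan j = 0,1,… for ¬req:
  j=0: fails
  j=1: fails
  j=2: holds
First hit at j=2, so smallest k = 2-0 = 2.

2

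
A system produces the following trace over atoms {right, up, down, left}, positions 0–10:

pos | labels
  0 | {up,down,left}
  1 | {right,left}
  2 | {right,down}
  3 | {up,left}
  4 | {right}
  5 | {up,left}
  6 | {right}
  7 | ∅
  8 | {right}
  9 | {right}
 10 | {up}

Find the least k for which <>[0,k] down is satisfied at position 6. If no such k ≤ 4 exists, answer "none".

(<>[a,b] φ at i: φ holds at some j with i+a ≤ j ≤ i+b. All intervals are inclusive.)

Scan j = 6,7,… for down:
  j=6: fails
  j=7: fails
  j=8: fails
  j=9: fails
  j=10: fails
No j in [6,10] satisfies it → none.

none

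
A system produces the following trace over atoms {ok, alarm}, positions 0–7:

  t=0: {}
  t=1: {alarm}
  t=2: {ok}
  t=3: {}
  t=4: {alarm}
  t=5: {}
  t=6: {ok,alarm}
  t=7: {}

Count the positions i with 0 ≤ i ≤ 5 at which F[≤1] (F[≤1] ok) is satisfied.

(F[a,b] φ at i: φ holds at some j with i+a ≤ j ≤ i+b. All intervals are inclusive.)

Evaluate at each i in [0,5]:
  i=0: ✓ (witness j=1)
  i=1: ✓ (witness j=1)
  i=2: ✓ (witness j=2)
  i=3: ✗ (none in [3,4])
  i=4: ✓ (witness j=5)
  i=5: ✓ (witness j=5)
Positions where it holds: {0, 1, 2, 4, 5} → 5.

5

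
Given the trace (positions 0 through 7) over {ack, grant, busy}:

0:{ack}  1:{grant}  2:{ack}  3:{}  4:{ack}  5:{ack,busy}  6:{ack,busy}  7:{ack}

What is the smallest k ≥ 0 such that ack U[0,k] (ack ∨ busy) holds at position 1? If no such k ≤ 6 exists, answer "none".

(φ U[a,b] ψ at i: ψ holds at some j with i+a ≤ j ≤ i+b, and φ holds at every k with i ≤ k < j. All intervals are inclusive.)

none

Need earliest j ≥ 1 with (ack ∨ busy), and ack at every k in [1,j-1].
  j=1: rhs fails.
  j=2: rhs holds but lhs fails at k=1.
  j=3: rhs fails.
  j=4: rhs holds but lhs fails at k=1.
  j=5: rhs holds but lhs fails at k=1.
  j=6: rhs holds but lhs fails at k=1.
  j=7: rhs holds but lhs fails at k=1.
No witness within the range → none.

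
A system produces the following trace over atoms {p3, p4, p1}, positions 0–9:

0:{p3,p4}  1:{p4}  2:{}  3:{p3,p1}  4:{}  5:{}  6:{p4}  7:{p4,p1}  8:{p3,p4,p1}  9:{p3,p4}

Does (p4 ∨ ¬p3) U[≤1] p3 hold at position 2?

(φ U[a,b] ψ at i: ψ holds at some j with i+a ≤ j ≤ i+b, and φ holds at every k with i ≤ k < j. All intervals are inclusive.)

Need some j in [2,3] with p3, and (p4 ∨ ¬p3) at every k in [2,j-1].
  j=2: p3 false.
  j=3: p3 holds; (p4 ∨ ¬p3) holds at every k in [2,2] → satisfied.

True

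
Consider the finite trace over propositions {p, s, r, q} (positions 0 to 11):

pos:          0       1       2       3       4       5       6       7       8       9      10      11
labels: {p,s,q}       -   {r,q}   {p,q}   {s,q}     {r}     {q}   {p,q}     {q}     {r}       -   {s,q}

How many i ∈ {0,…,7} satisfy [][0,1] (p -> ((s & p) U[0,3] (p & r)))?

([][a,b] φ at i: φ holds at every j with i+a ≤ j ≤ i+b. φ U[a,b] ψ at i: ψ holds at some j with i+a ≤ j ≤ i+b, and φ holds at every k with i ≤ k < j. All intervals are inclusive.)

Evaluate at each i in [0,7]:
  i=0: ✗ (fails at j=0)
  i=1: ✓ (all of [1,2])
  i=2: ✗ (fails at j=3)
  i=3: ✗ (fails at j=3)
  i=4: ✓ (all of [4,5])
  i=5: ✓ (all of [5,6])
  i=6: ✗ (fails at j=7)
  i=7: ✗ (fails at j=7)
Positions where it holds: {1, 4, 5} → 3.

3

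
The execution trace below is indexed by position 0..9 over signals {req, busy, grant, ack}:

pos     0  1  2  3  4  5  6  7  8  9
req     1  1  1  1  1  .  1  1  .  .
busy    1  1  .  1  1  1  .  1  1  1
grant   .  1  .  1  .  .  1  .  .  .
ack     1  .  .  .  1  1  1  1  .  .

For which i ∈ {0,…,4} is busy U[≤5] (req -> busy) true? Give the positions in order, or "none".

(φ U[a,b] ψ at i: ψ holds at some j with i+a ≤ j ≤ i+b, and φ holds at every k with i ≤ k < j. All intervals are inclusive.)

0, 1, 3, 4

Evaluate at each i in [0,4]:
  i=0: ✓ (rhs at j=0)
  i=1: ✓ (rhs at j=1)
  i=2: ✗ (lhs fails at k=2 before rhs at j=3)
  i=3: ✓ (rhs at j=3)
  i=4: ✓ (rhs at j=4)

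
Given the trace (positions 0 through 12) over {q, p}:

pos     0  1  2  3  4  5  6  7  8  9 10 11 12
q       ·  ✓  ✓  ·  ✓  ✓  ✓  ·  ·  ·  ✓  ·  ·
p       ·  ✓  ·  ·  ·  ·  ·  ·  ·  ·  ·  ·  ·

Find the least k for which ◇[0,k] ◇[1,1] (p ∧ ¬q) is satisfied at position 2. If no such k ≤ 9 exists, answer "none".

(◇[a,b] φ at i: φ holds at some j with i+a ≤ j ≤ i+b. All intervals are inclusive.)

Scan j = 2,3,… for ◇[1,1] (p ∧ ¬q):
  j=2: fails
  j=3: fails
  j=4: fails
  j=5: fails
  j=6: fails
  j=7: fails
  j=8: fails
  j=9: fails
  j=10: fails
  j=11: fails
No j in [2,11] satisfies it → none.

none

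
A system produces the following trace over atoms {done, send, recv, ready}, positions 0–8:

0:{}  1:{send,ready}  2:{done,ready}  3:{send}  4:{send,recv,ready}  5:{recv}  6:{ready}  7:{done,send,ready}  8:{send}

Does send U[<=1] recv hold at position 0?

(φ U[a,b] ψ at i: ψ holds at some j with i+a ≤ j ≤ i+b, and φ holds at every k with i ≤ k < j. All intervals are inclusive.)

Need some j in [0,1] with recv, and send at every k in [0,j-1].
  j=0: recv false.
  j=1: recv false.
No j in the window works → until fails.

No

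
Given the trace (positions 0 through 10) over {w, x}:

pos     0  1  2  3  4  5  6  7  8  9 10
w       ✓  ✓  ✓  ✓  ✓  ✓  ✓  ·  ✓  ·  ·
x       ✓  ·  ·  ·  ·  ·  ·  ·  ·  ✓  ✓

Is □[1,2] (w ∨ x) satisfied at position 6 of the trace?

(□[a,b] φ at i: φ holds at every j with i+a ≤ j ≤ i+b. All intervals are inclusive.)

No

Check (w ∨ x) at every j in [7,8]:
  j=7: false
  j=8: true
Fails at j=7 → formula fails.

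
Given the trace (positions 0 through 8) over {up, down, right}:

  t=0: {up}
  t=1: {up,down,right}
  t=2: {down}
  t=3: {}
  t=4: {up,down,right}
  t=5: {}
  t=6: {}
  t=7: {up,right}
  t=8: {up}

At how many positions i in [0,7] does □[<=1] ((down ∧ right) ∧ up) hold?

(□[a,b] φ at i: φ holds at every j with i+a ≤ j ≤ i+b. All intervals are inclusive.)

0

Evaluate at each i in [0,7]:
  i=0: ✗ (fails at j=0)
  i=1: ✗ (fails at j=2)
  i=2: ✗ (fails at j=2)
  i=3: ✗ (fails at j=3)
  i=4: ✗ (fails at j=5)
  i=5: ✗ (fails at j=5)
  i=6: ✗ (fails at j=6)
  i=7: ✗ (fails at j=7)
Positions where it holds: {} → 0.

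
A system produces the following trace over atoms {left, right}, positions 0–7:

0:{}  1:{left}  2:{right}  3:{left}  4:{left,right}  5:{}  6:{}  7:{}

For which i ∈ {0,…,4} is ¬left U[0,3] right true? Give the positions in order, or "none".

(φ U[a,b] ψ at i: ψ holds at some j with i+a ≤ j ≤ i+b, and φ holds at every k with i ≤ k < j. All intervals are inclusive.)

2, 4

Evaluate at each i in [0,4]:
  i=0: ✗ (lhs fails at k=1 before rhs at j=2)
  i=1: ✗ (lhs fails at k=1 before rhs at j=2)
  i=2: ✓ (rhs at j=2)
  i=3: ✗ (lhs fails at k=3 before rhs at j=4)
  i=4: ✓ (rhs at j=4)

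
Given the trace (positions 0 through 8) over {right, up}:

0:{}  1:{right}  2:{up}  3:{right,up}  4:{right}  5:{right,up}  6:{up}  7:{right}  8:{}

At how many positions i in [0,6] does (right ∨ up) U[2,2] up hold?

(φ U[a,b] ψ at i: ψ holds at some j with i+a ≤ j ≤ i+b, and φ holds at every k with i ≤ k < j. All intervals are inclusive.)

3

Evaluate at each i in [0,6]:
  i=0: ✗ (lhs fails at k=0 before rhs at j=2)
  i=1: ✓ (rhs at j=3; lhs holds on [1,2])
  i=2: ✗ (no rhs in [4,4])
  i=3: ✓ (rhs at j=5; lhs holds on [3,4])
  i=4: ✓ (rhs at j=6; lhs holds on [4,5])
  i=5: ✗ (no rhs in [7,7])
  i=6: ✗ (no rhs in [8,8])
Positions where it holds: {1, 3, 4} → 3.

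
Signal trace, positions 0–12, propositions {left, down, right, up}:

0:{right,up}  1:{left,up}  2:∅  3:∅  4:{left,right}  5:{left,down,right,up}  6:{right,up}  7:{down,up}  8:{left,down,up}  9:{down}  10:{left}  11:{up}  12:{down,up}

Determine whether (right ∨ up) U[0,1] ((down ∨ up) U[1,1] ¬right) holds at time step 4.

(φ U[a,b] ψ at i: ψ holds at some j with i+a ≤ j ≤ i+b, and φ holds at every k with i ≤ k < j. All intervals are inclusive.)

False

Need some j in [4,5] with ((down ∨ up) U[1,1] ¬right), and (right ∨ up) at every k in [4,j-1].
  j=4: ((down ∨ up) U[1,1] ¬right) — fails.
  j=5: ((down ∨ up) U[1,1] ¬right) — fails.
No j in the window works → until fails.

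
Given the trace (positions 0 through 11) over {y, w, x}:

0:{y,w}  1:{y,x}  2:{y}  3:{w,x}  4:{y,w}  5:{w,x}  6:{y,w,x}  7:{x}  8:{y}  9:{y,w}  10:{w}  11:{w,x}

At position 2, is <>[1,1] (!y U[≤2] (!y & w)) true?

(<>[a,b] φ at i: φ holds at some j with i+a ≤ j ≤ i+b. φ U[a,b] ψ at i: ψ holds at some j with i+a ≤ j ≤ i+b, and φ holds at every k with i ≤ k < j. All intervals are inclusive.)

Yes

Check (!y U[≤2] (!y & w)) at each j in [3,3]:
  j=3: holds
Found at j=3 → formula holds.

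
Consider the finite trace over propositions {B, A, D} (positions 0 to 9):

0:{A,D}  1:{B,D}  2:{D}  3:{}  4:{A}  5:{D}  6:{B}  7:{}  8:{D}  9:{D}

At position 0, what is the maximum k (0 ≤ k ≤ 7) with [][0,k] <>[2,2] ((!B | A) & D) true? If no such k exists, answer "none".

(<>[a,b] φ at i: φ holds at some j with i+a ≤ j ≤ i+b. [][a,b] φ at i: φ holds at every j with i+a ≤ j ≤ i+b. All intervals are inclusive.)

0

<>[2,2] ((!B | A) & D) must hold from j=0 onward; find where it first fails.
  j=0: holds
  j=1: fails
Holds on [0,0], so largest k = 0.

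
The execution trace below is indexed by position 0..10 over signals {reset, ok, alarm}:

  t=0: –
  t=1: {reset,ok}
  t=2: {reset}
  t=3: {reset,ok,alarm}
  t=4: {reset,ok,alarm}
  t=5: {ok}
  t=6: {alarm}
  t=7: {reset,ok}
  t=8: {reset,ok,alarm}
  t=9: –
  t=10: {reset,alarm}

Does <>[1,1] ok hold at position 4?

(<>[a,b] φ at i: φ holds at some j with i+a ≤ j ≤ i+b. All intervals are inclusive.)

True

Check ok at each j in [5,5]:
  j=5: true
Found at j=5 → formula holds.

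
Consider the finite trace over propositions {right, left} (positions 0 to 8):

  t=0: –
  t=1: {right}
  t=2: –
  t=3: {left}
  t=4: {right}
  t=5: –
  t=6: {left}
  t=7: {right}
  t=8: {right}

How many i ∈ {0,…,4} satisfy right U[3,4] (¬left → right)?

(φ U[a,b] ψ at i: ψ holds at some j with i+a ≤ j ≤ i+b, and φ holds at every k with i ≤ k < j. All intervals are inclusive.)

Evaluate at each i in [0,4]:
  i=0: ✗ (lhs fails at k=0 before rhs at j=3)
  i=1: ✗ (lhs fails at k=2 before rhs at j=4)
  i=2: ✗ (lhs fails at k=2 before rhs at j=6)
  i=3: ✗ (lhs fails at k=3 before rhs at j=6)
  i=4: ✗ (lhs fails at k=5 before rhs at j=7)
Positions where it holds: {} → 0.

0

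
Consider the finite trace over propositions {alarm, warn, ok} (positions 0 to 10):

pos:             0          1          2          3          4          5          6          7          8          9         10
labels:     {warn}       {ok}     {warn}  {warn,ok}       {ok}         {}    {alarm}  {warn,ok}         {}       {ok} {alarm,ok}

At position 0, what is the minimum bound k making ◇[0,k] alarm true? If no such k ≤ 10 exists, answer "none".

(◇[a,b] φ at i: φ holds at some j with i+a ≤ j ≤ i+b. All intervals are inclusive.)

Scan j = 0,1,… for alarm:
  j=0: fails
  j=1: fails
  j=2: fails
  j=3: fails
  j=4: fails
  j=5: fails
  j=6: holds
First hit at j=6, so smallest k = 6-0 = 6.

6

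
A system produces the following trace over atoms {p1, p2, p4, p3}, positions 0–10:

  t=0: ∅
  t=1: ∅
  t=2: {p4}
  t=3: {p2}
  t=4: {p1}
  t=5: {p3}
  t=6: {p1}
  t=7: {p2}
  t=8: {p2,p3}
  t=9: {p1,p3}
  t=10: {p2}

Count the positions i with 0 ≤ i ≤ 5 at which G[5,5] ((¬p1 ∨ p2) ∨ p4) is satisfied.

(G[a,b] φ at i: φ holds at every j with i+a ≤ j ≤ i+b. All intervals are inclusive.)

Evaluate at each i in [0,5]:
  i=0: ✓ (all of [5,5])
  i=1: ✗ (fails at j=6)
  i=2: ✓ (all of [7,7])
  i=3: ✓ (all of [8,8])
  i=4: ✗ (fails at j=9)
  i=5: ✓ (all of [10,10])
Positions where it holds: {0, 2, 3, 5} → 4.

4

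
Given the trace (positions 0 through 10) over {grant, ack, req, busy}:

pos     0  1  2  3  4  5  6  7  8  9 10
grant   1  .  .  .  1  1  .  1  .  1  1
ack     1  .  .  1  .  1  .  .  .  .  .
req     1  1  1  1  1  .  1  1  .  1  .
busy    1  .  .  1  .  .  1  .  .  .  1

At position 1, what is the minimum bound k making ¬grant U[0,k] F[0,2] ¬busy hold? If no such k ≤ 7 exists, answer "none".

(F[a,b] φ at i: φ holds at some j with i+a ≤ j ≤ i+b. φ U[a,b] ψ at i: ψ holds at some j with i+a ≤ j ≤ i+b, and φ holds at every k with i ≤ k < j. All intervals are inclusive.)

0

Need earliest j ≥ 1 with F[0,2] ¬busy, and ¬grant at every k in [1,j-1].
  j=1: rhs holds (empty prefix). k = 0.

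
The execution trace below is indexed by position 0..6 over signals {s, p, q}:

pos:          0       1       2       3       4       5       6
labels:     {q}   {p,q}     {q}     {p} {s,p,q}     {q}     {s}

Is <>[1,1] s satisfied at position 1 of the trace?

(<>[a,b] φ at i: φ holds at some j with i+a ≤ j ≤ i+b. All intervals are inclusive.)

No

Check s at each j in [2,2]:
  j=2: false
No position in the window satisfies it → formula fails.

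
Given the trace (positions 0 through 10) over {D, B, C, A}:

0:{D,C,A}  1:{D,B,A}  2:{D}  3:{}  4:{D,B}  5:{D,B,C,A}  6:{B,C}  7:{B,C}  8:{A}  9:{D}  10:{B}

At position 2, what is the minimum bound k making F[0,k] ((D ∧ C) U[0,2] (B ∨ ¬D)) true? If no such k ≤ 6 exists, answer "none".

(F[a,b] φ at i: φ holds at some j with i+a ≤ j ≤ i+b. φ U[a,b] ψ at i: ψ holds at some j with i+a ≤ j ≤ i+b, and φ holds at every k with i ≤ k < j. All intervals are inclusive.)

Scan j = 2,3,… for ((D ∧ C) U[0,2] (B ∨ ¬D)):
  j=2: fails
  j=3: holds
First hit at j=3, so smallest k = 3-2 = 1.

1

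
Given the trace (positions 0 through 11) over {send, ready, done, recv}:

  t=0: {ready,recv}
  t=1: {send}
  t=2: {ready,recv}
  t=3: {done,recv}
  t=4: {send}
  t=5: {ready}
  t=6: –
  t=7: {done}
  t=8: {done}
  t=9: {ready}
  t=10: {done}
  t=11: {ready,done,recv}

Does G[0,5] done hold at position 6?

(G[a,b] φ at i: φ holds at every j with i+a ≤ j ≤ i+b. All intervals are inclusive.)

Check done at every j in [6,11]:
  j=6: false
  j=7: true
  j=8: true
  j=9: false
  j=10: true
  j=11: true
Fails at j=6 → formula fails.

No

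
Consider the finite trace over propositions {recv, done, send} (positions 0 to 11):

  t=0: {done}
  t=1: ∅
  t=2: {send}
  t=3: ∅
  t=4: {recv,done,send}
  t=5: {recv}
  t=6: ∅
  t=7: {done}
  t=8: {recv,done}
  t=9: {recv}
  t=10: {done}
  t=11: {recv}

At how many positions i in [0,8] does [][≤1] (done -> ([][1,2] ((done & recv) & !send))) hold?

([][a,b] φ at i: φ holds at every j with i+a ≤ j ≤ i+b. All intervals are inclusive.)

3

Evaluate at each i in [0,8]:
  i=0: ✗ (fails at j=0)
  i=1: ✓ (all of [1,2])
  i=2: ✓ (all of [2,3])
  i=3: ✗ (fails at j=4)
  i=4: ✗ (fails at j=4)
  i=5: ✓ (all of [5,6])
  i=6: ✗ (fails at j=7)
  i=7: ✗ (fails at j=7)
  i=8: ✗ (fails at j=8)
Positions where it holds: {1, 2, 5} → 3.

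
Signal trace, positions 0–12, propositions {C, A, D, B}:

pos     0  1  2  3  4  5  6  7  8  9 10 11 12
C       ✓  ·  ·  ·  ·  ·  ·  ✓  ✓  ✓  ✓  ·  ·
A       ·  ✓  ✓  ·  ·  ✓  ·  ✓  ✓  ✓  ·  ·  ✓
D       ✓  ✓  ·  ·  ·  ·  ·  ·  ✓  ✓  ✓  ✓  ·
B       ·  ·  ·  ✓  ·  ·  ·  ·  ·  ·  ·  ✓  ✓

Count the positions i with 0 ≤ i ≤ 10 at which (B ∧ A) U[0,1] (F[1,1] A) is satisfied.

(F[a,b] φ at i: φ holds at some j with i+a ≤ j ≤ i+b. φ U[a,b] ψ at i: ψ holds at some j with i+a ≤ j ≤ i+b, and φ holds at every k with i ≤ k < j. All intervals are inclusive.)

6

Evaluate at each i in [0,10]:
  i=0: ✓ (rhs at j=0)
  i=1: ✓ (rhs at j=1)
  i=2: ✗ (no rhs in [2,3])
  i=3: ✗ (lhs fails at k=3 before rhs at j=4)
  i=4: ✓ (rhs at j=4)
  i=5: ✗ (lhs fails at k=5 before rhs at j=6)
  i=6: ✓ (rhs at j=6)
  i=7: ✓ (rhs at j=7)
  i=8: ✓ (rhs at j=8)
  i=9: ✗ (no rhs in [9,10])
  i=10: ✗ (lhs fails at k=10 before rhs at j=11)
Positions where it holds: {0, 1, 4, 6, 7, 8} → 6.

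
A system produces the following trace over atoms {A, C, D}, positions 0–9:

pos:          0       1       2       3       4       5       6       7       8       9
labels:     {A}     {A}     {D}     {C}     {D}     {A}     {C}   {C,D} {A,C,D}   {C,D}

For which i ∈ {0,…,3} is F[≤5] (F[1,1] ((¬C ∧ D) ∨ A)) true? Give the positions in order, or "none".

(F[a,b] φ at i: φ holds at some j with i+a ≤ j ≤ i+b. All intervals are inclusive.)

0, 1, 2, 3

Evaluate at each i in [0,3]:
  i=0: ✓ (witness j=0)
  i=1: ✓ (witness j=1)
  i=2: ✓ (witness j=3)
  i=3: ✓ (witness j=3)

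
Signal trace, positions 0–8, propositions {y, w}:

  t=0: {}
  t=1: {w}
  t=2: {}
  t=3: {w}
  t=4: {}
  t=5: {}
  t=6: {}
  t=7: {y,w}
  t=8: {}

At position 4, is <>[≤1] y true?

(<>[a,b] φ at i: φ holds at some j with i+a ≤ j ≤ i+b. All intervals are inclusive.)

Check y at each j in [4,5]:
  j=4: false
  j=5: false
No position in the window satisfies it → formula fails.

Does not hold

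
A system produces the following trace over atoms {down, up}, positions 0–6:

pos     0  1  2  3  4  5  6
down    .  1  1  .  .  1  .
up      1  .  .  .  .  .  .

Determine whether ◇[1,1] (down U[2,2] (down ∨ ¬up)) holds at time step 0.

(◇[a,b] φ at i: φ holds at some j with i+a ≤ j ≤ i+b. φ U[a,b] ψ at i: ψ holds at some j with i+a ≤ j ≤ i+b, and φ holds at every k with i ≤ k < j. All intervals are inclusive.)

True

Check (down U[2,2] (down ∨ ¬up)) at each j in [1,1]:
  j=1: holds
Found at j=1 → formula holds.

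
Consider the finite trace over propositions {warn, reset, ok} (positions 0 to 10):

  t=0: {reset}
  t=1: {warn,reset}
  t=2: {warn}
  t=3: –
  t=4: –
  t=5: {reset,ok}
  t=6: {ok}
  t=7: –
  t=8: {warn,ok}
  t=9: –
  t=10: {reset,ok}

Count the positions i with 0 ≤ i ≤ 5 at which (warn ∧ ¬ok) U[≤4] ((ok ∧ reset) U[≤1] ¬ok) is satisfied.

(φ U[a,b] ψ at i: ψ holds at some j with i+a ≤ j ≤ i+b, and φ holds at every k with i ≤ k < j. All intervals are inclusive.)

Evaluate at each i in [0,5]:
  i=0: ✓ (rhs at j=0)
  i=1: ✓ (rhs at j=1)
  i=2: ✓ (rhs at j=2)
  i=3: ✓ (rhs at j=3)
  i=4: ✓ (rhs at j=4)
  i=5: ✗ (lhs fails at k=5 before rhs at j=7)
Positions where it holds: {0, 1, 2, 3, 4} → 5.

5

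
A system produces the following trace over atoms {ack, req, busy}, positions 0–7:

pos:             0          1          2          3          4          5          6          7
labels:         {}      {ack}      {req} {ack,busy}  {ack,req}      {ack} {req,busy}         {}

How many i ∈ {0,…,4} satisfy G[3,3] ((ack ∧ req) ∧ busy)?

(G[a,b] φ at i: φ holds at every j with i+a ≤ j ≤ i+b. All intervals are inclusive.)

0

Evaluate at each i in [0,4]:
  i=0: ✗ (fails at j=3)
  i=1: ✗ (fails at j=4)
  i=2: ✗ (fails at j=5)
  i=3: ✗ (fails at j=6)
  i=4: ✗ (fails at j=7)
Positions where it holds: {} → 0.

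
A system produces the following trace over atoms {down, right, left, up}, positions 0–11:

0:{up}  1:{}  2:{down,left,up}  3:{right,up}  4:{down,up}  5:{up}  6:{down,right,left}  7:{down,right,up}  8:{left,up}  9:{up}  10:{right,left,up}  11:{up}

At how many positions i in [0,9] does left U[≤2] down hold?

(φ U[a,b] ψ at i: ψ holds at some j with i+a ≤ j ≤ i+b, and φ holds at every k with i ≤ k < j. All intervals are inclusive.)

4

Evaluate at each i in [0,9]:
  i=0: ✗ (lhs fails at k=0 before rhs at j=2)
  i=1: ✗ (lhs fails at k=1 before rhs at j=2)
  i=2: ✓ (rhs at j=2)
  i=3: ✗ (lhs fails at k=3 before rhs at j=4)
  i=4: ✓ (rhs at j=4)
  i=5: ✗ (lhs fails at k=5 before rhs at j=6)
  i=6: ✓ (rhs at j=6)
  i=7: ✓ (rhs at j=7)
  i=8: ✗ (no rhs in [8,10])
  i=9: ✗ (no rhs in [9,11])
Positions where it holds: {2, 4, 6, 7} → 4.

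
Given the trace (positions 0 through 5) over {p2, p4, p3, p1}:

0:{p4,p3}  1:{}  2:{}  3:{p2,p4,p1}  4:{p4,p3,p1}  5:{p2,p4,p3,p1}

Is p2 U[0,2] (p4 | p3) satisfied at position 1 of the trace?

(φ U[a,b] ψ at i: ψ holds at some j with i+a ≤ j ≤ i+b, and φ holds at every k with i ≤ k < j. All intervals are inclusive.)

False

Need some j in [1,3] with (p4 | p3), and p2 at every k in [1,j-1].
  j=1: (p4 | p3) false.
  j=2: (p4 | p3) false.
  j=3: (p4 | p3) holds, but p2 fails at k=1 → not this j.
No j in the window works → until fails.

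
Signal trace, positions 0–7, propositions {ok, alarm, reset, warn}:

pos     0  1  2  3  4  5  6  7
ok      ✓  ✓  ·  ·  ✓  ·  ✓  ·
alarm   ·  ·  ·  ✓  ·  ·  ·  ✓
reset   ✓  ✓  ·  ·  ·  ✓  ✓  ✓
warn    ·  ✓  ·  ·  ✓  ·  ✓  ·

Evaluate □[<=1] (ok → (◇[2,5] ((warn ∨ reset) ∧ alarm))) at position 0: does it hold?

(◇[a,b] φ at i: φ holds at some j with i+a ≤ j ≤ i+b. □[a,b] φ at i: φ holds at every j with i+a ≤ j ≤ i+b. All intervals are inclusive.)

Does not hold

Check (ok → (◇[2,5] ((warn ∨ reset) ∧ alarm))) at every j in [0,1]:
  j=0: antecedent true; consequent fails (none in [2,5]) → ✗
  j=1: antecedent true; consequent fails (none in [3,6]) → ✗
Fails at j=0 → formula fails.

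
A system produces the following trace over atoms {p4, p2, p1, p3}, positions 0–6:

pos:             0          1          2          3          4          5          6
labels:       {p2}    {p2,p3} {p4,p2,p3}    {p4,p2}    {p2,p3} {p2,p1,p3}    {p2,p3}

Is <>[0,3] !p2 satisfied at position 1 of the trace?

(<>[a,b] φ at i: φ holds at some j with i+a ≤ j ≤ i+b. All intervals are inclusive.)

Check !p2 at each j in [1,4]:
  j=1: false
  j=2: false
  j=3: false
  j=4: false
No position in the window satisfies it → formula fails.

False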